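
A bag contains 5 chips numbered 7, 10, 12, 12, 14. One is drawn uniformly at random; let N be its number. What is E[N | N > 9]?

12

P(N > 9) = 4/5.
Σ over the event: 10·1/5 + 12·2/5 + 14·1/5 = 48/5.
E[N | N > 9] = (48/5) / (4/5) = 12.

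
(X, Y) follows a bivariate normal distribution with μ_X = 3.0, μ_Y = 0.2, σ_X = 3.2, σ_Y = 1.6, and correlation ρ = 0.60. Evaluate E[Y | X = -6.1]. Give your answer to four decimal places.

-2.5300

For a bivariate normal, E[Y | X=x] = μ_Y + ρ·(σ_Y/σ_X)·(x − μ_X).
E[Y | X=-6.1] = 0.2 + (0.60)·(1.6/3.2)·(-6.1 − (3.0)) = 0.2 + (0.3)·(-9.1) = -2.5300.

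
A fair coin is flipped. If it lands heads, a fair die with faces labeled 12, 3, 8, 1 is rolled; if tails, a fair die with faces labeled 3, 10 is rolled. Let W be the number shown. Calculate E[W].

25/4

E[W | heads] = (12+3+8+1)/4 = 6.
E[W | tails] = (3+10)/2 = 13/2.
E[W] = (1/2)·(6) + (1/2)·(13/2) = 25/4.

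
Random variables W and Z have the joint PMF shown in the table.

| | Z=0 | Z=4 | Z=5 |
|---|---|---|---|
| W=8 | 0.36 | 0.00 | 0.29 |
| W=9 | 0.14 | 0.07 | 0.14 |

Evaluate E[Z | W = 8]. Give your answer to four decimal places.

2.2308

P(W = 8) = 0.65.
Σ Z·P over the event = 0·(0.36) + 5·(0.29) = 1.45.
E[Z | W = 8] = (1.45) / (0.65) = 2.2308.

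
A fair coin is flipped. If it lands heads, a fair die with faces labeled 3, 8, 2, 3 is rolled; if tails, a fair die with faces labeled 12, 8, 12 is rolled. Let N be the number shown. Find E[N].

E[N | heads] = (3+8+2+3)/4 = 4.
E[N | tails] = (12+8+12)/3 = 32/3.
By the law of total expectation,
E[N] = (1/2)·(4) + (1/2)·(32/3) = 22/3.

22/3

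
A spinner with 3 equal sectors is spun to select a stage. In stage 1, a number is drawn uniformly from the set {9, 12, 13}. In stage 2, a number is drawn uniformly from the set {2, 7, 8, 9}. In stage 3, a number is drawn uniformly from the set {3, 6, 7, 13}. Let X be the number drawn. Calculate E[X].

E[X | stage 1] = (9+12+13)/3 = 34/3.
E[X | stage 2] = (2+7+8+9)/4 = 13/2.
E[X | stage 3] = (3+6+7+13)/4 = 29/4.
By the law of total expectation,
E[X] = (1/3)·(34/3) + (1/3)·(13/2) + (1/3)·(29/4) = 301/36.

301/36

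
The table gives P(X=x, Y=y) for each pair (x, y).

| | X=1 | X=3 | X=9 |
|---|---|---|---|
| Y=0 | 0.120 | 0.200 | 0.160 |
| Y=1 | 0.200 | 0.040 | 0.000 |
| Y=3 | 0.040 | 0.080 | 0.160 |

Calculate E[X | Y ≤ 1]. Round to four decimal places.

P(Y ≤ 1) = 0.720.
Σ X·P over the event = 1·(0.120) + 1·(0.200) + 3·(0.200) + 3·(0.040) + 9·(0.160) = 2.480.
E[X | Y ≤ 1] = (2.480) / (0.720) = 3.4444.

3.4444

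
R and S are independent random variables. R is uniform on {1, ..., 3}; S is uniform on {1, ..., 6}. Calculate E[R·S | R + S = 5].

Outcomes with R + S = 5: (1,4), (2,3), (3,2), each with probability 1/18.
E[R·S | R + S = 5] = (4 + 6 + 6) / 3 = 16/3.

16/3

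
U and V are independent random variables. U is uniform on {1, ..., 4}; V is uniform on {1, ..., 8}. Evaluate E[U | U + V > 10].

11/3

Outcomes with U + V > 10: (3,8), (4,7), (4,8), each with probability 1/32.
E[U | U + V > 10] = (3 + 4 + 4) / 3 = 11/3.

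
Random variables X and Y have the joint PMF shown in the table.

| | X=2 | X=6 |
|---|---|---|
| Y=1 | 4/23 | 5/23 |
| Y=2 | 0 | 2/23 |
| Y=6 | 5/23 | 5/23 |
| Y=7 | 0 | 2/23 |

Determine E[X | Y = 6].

4

P(Y = 6) = 10/23.
Σ X·P over the event = 2·(5/23) + 6·(5/23) = 40/23.
E[X | Y = 6] = (40/23) / (10/23) = 4.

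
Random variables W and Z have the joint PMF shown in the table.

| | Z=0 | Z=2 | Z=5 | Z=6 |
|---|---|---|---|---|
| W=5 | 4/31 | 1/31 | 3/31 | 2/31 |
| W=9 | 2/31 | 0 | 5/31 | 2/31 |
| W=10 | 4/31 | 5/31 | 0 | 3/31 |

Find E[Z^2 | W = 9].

P(W = 9) = 9/31.
Σ Z^2·P over the event = 0·(2/31) + 25·(5/31) + 36·(2/31) = 197/31.
E[Z^2 | W = 9] = (197/31) / (9/31) = 197/9.

197/9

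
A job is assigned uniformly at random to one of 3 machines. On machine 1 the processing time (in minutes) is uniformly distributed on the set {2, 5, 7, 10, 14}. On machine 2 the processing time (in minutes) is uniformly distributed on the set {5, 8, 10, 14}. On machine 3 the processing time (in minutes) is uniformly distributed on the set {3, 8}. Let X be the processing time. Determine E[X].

E[X | machine 1] = (2+5+7+10+14)/5 = 38/5.
E[X | machine 2] = (5+8+10+14)/4 = 37/4.
E[X | machine 3] = (3+8)/2 = 11/2.
By the law of total expectation,
E[X] = (1/3)·(38/5) + (1/3)·(37/4) + (1/3)·(11/2) = 149/20.

149/20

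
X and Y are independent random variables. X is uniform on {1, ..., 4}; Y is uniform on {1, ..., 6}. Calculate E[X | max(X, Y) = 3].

12/5

Outcomes with max(X, Y) = 3: (1,3), (2,3), (3,1), (3,2), (3,3), each with probability 1/24.
E[X | max(X, Y) = 3] = (1 + 2 + 3 + 3 + 3) / 5 = 12/5.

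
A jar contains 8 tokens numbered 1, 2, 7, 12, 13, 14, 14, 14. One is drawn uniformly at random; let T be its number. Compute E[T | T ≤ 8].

10/3

P(T ≤ 8) = 3/8.
Σ over the event: 1·1/8 + 2·1/8 + 7·1/8 = 5/4.
E[T | T ≤ 8] = (5/4) / (3/8) = 10/3.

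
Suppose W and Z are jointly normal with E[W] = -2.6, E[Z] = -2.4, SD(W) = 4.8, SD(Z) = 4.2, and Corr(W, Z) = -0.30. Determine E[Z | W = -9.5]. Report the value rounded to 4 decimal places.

-0.5888

For a bivariate normal, E[Z | W=x] = μ_Z + ρ·(σ_Z/σ_W)·(x − μ_W).
E[Z | W=-9.5] = -2.4 + (-0.30)·(4.2/4.8)·(-9.5 − (-2.6)) = -2.4 + (-0.2625)·(-6.9) = -0.5888.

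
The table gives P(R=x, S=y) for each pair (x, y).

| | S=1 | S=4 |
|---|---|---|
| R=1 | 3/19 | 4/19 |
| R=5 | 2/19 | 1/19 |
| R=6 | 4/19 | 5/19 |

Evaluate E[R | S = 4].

P(S = 4) = 10/19.
Σ R·P over the event = 1·(4/19) + 5·(1/19) + 6·(5/19) = 39/19.
E[R | S = 4] = (39/19) / (10/19) = 39/10.

39/10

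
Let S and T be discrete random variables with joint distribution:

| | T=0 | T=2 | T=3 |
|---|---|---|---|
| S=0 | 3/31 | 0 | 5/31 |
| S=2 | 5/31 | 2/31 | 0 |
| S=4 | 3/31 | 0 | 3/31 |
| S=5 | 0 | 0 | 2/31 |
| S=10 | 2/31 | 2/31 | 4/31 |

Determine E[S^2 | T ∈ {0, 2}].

P(T ∈ {0, 2}) = 17/31.
Σ S^2·P over the event = 0·(3/31) + 4·(5/31) + 4·(2/31) + 16·(3/31) + 100·(2/31) + 100·(2/31) = 476/31.
E[S^2 | T ∈ {0, 2}] = (476/31) / (17/31) = 28.

28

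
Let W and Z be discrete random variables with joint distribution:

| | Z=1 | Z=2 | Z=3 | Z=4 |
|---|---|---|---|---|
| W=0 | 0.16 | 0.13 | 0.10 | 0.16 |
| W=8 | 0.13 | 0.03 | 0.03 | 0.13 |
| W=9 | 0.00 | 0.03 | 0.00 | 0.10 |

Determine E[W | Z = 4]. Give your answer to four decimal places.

P(Z = 4) = 0.39.
Σ W·P over the event = 0·(0.16) + 8·(0.13) + 9·(0.10) = 1.94.
E[W | Z = 4] = (1.94) / (0.39) = 4.9744.

4.9744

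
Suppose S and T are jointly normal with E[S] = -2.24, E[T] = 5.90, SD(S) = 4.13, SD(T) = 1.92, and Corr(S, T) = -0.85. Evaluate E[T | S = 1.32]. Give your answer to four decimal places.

4.4932

E[T | S=x] = μ_T + ρ(σ_T/σ_S)(x − μ_S) for jointly normal variables.
E[T | S=1.32] = 5.90 + (-0.85)·(1.92/4.13)·(1.32 − (-2.24)) = 5.90 + (-0.39516)·(3.56) = 4.4932.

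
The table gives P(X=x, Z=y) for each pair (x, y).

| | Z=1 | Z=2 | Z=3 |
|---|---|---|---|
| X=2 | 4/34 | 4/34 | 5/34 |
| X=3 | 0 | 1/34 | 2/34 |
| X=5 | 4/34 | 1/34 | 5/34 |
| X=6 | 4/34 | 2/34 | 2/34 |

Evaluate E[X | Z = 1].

13/3

P(Z = 1) = 6/17.
Σ X·P over the event = 2·(4/34) + 5·(4/34) + 6·(4/34) = 26/17.
E[X | Z = 1] = (26/17) / (6/17) = 13/3.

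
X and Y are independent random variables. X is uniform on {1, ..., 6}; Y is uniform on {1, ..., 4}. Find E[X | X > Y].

P(X > Y) = 7/12.
Summing X·P(x,y) over outcomes with X > Y gives 8/3.
E[X | X > Y] = (8/3) / (7/12) = 32/7.

32/7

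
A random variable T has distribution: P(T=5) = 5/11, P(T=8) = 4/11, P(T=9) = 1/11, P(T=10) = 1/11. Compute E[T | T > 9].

10

P(T > 9) = 1/11.
Σ over the event: 10·1/11 = 10/11.
E[T | T > 9] = (10/11) / (1/11) = 10.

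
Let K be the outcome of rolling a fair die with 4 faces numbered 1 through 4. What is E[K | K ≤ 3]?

Given K ≤ 3, K is equally likely to be any of {1, 2, 3}.
E[K | K ≤ 3] = (1 + 2 + 3) / 3 = 2.

2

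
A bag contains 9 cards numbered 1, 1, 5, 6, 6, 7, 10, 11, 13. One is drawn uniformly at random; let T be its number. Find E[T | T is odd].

P(T is odd) = 2/3.
Σ over the event: 1·2/9 + 5·1/9 + 7·1/9 + 11·1/9 + 13·1/9 = 38/9.
E[T | T is odd] = (38/9) / (2/3) = 19/3.

19/3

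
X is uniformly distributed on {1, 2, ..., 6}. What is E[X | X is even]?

4

Given X is even, X is equally likely to be any of {2, 4, 6}.
E[X | X is even] = (2 + 4 + 6) / 3 = 4.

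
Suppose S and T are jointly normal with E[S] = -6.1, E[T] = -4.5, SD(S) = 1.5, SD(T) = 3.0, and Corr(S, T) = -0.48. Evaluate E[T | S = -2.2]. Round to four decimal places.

The regression of T on S has slope ρ·σ_T/σ_S and passes through (μ_S, μ_T).
E[T | S=-2.2] = -4.5 + (-0.48)·(3.0/1.5)·(-2.2 − (-6.1)) = -4.5 + (-0.96)·(3.9) = -8.2440.

-8.2440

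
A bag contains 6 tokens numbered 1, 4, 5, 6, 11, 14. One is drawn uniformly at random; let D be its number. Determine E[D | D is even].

P(D is even) = 1/2.
Σ over the event: 4·1/6 + 6·1/6 + 14·1/6 = 4.
E[D | D is even] = (4) / (1/2) = 8.

8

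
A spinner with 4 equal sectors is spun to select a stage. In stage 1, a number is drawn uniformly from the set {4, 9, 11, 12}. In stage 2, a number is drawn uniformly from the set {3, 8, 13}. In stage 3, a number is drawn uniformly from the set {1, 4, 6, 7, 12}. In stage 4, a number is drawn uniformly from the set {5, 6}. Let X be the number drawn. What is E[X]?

E[X | stage 1] = (4+9+11+12)/4 = 9.
E[X | stage 2] = (3+8+13)/3 = 8.
E[X | stage 3] = (1+4+6+7+12)/5 = 6.
E[X | stage 4] = (5+6)/2 = 11/2.
By the law of total expectation,
E[X] = (1/4)·(9) + (1/4)·(8) + (1/4)·(6) + (1/4)·(11/2) = 57/8.

57/8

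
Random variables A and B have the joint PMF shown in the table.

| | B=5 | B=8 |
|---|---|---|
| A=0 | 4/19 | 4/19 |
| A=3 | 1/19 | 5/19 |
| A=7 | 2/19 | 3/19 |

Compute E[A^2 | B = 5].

107/7

P(B = 5) = 7/19.
Σ A^2·P over the event = 0·(4/19) + 9·(1/19) + 49·(2/19) = 107/19.
E[A^2 | B = 5] = (107/19) / (7/19) = 107/7.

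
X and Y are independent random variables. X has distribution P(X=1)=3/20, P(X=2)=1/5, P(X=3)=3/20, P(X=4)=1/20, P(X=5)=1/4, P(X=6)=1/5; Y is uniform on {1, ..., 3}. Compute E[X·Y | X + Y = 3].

2

P(X + Y = 3) = 7/60.
Summing XY·P(x,y) over outcomes with X + Y = 3 gives 7/30.
E[X·Y | X + Y = 3] = (7/30) / (7/60) = 2.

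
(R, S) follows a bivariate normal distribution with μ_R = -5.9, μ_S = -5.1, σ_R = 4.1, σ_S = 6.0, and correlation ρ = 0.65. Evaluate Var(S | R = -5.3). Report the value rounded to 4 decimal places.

For a bivariate normal, Var(S | R=x) = σ_S²(1 − ρ²).
Var(S | R=-5.3) = (6.0)²·(1 − (0.65)²) = 36·0.5775 = 20.7900.

20.7900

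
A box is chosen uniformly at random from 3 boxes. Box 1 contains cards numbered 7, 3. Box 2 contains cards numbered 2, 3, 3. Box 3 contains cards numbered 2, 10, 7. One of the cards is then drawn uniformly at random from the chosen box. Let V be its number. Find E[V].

E[V | box 1] = (7+3)/2 = 5.
E[V | box 2] = (2+3+3)/3 = 8/3.
E[V | box 3] = (2+10+7)/3 = 19/3.
By the law of total expectation,
E[V] = (1/3)·(5) + (1/3)·(8/3) + (1/3)·(19/3) = 14/3.

14/3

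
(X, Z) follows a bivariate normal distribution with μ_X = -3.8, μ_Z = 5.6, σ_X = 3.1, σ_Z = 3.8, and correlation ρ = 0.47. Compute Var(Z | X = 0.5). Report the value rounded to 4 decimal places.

11.2502

For a bivariate normal, Var(Z | X=x) = σ_Z²(1 − ρ²).
Var(Z | X=0.5) = (3.8)²·(1 − (0.47)²) = 14.44·0.7791 = 11.2502.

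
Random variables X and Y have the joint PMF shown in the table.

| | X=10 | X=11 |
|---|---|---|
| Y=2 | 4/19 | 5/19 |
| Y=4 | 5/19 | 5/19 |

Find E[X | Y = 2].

P(Y = 2) = 9/19.
Σ X·P over the event = 10·(4/19) + 11·(5/19) = 5.
E[X | Y = 2] = (5) / (9/19) = 95/9.

95/9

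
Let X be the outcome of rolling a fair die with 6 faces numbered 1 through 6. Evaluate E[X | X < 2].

1

Given X < 2, X is equally likely to be any of {1}.
E[X | X < 2] = (1) / 1 = 1.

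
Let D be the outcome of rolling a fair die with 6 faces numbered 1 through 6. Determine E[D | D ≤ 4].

5/2

Given D ≤ 4, D is equally likely to be any of {1, 2, 3, 4}.
E[D | D ≤ 4] = (1 + 2 + 3 + 4) / 4 = 5/2.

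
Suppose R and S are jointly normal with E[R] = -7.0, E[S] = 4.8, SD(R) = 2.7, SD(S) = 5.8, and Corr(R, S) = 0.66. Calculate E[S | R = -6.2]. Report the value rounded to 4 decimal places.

For a bivariate normal, E[S | R=x] = μ_S + ρ·(σ_S/σ_R)·(x − μ_R).
E[S | R=-6.2] = 4.8 + (0.66)·(5.8/2.7)·(-6.2 − (-7.0)) = 4.8 + (1.4178)·(0.8) = 5.9342.

5.9342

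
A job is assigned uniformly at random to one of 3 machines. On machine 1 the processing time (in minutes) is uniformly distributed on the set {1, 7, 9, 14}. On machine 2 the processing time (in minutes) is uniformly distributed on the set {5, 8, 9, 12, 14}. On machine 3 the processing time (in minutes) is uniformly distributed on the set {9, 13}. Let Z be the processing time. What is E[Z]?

189/20

E[Z | machine 1] = (1+7+9+14)/4 = 31/4.
E[Z | machine 2] = (5+8+9+12+14)/5 = 48/5.
E[Z | machine 3] = (9+13)/2 = 11.
By the law of total expectation,
E[Z] = (1/3)·(31/4) + (1/3)·(48/5) + (1/3)·(11) = 189/20.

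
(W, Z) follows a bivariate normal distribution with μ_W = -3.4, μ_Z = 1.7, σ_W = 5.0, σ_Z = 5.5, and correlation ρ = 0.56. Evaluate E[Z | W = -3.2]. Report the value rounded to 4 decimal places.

The regression of Z on W has slope ρ·σ_Z/σ_W and passes through (μ_W, μ_Z).
E[Z | W=-3.2] = 1.7 + (0.56)·(5.5/5.0)·(-3.2 − (-3.4)) = 1.7 + (0.616)·(0.2) = 1.8232.

1.8232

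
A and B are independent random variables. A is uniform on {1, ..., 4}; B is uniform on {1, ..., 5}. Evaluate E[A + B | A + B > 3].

6

P(A + B > 3) = 17/20.
Summing (A+B)·P(x,y) over outcomes with A + B > 3 gives 51/10.
E[A + B | A + B > 3] = (51/10) / (17/20) = 6.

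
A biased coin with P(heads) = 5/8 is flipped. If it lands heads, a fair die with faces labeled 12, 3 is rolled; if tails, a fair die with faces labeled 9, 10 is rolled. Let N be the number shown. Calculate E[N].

E[N | heads] = (12+3)/2 = 15/2.
E[N | tails] = (9+10)/2 = 19/2.
E[N] = (5/8)·(15/2) + (3/8)·(19/2) = 33/4.

33/4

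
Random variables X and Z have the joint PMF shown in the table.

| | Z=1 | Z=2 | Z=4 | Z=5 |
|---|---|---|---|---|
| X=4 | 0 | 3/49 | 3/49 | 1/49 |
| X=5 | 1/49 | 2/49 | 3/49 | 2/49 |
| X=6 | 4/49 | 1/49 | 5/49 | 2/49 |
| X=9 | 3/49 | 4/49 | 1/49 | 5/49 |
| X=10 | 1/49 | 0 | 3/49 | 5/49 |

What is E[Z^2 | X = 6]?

23/2

P(X = 6) = 12/49.
Σ Z^2·P over the event = 1·(4/49) + 4·(1/49) + 16·(5/49) + 25·(2/49) = 138/49.
E[Z^2 | X = 6] = (138/49) / (12/49) = 23/2.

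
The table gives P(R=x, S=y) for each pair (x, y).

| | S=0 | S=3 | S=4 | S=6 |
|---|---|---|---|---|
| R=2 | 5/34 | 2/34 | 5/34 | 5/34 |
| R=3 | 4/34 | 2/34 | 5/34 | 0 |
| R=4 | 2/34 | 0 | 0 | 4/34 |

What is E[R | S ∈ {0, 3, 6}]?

P(S ∈ {0, 3, 6}) = 12/17.
Σ R·P over the event = 2·(5/34) + 2·(2/34) + 2·(5/34) + 3·(4/34) + 3·(2/34) + 4·(2/34) + 4·(4/34) = 33/17.
E[R | S ∈ {0, 3, 6}] = (33/17) / (12/17) = 11/4.

11/4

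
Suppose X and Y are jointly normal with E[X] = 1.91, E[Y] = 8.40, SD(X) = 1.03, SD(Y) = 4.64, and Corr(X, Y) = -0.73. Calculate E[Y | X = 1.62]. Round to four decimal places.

9.3537

For a bivariate normal, E[Y | X=x] = μ_Y + ρ·(σ_Y/σ_X)·(x − μ_X).
E[Y | X=1.62] = 8.40 + (-0.73)·(4.64/1.03)·(1.62 − (1.91)) = 8.40 + (-3.2885)·(-0.29) = 9.3537.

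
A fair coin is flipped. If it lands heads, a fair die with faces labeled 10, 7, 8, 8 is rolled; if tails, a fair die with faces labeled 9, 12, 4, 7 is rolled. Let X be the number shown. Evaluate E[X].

65/8

E[X | heads] = (10+7+8+8)/4 = 33/4.
E[X | tails] = (9+12+4+7)/4 = 8.
E[X] = (1/2)·(33/4) + (1/2)·(8) = 65/8.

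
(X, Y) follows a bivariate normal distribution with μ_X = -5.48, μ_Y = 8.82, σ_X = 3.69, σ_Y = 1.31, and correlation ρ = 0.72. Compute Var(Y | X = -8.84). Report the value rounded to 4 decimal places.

The conditional variance in a bivariate normal is σ_Y²(1 − ρ²), independent of x.
Var(Y | X=-8.84) = (1.31)²·(1 − (0.72)²) = 1.7161·0.4816 = 0.8265.

0.8265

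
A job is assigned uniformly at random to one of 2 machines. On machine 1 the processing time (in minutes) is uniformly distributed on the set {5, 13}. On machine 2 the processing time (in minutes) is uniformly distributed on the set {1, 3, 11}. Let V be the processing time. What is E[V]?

E[V | machine 1] = (5+13)/2 = 9.
E[V | machine 2] = (1+3+11)/3 = 5.
E[V] = (1/2)·(9) + (1/2)·(5) = 7.

7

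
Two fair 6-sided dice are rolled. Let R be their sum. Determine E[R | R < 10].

P(R < 10) = 5/6.
Σ over the event: 2·1/36 + 3·1/18 + 4·1/12 + 5·1/9 + 6·5/36 + 7·1/6 + 8·5/36 + 9·1/9 = 47/9.
E[R | R < 10] = (47/9) / (5/6) = 94/15.

94/15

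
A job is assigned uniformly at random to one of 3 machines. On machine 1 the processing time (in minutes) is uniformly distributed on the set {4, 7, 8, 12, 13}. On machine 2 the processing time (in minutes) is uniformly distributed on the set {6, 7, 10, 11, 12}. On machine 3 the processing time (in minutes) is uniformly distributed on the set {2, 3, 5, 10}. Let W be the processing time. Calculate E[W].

23/3

E[W | machine 1] = (4+7+8+12+13)/5 = 44/5.
E[W | machine 2] = (6+7+10+11+12)/5 = 46/5.
E[W | machine 3] = (2+3+5+10)/4 = 5.
E[W] = (1/3)·(44/5) + (1/3)·(46/5) + (1/3)·(5) = 23/3.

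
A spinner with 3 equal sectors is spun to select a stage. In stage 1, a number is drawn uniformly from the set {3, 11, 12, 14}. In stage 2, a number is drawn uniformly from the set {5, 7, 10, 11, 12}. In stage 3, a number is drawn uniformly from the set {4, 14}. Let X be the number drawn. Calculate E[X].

28/3

E[X | stage 1] = (3+11+12+14)/4 = 10.
E[X | stage 2] = (5+7+10+11+12)/5 = 9.
E[X | stage 3] = (4+14)/2 = 9.
E[X] = (1/3)·(10) + (1/3)·(9) + (1/3)·(9) = 28/3.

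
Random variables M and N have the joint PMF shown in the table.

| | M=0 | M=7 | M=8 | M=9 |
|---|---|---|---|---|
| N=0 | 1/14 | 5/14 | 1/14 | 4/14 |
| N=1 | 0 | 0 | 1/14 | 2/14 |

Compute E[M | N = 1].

26/3

P(N = 1) = 3/14.
Σ M·P over the event = 8·(1/14) + 9·(2/14) = 13/7.
E[M | N = 1] = (13/7) / (3/14) = 26/3.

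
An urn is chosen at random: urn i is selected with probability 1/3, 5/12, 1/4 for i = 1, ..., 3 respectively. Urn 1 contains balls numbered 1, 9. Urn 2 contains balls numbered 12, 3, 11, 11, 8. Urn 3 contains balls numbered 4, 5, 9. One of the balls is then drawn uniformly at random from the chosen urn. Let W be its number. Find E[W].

83/12

E[W | urn 1] = (1+9)/2 = 5.
E[W | urn 2] = (12+3+11+11+8)/5 = 9.
E[W | urn 3] = (4+5+9)/3 = 6.
E[W] = (1/3)·(5) + (5/12)·(9) + (1/4)·(6) = 83/12.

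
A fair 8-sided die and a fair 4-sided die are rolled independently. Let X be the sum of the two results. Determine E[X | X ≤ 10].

190/29

P(X ≤ 10) = 29/32.
E[X | X ≤ 10] = (95/16) / (29/32) = 190/29.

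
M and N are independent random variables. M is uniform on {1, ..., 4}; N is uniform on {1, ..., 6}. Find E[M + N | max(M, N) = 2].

10/3

Outcomes with max(M, N) = 2: (1,2), (2,1), (2,2), each with probability 1/24.
E[M + N | max(M, N) = 2] = (3 + 3 + 4) / 3 = 10/3.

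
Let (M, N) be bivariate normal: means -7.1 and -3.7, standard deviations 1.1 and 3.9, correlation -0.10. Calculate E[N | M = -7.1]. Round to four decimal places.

For a bivariate normal, E[N | M=x] = μ_N + ρ·(σ_N/σ_M)·(x − μ_M).
E[N | M=-7.1] = -3.7 + (-0.10)·(3.9/1.1)·(-7.1 − (-7.1)) = -3.7 + (-0.35455)·(0) = -3.7000.

-3.7000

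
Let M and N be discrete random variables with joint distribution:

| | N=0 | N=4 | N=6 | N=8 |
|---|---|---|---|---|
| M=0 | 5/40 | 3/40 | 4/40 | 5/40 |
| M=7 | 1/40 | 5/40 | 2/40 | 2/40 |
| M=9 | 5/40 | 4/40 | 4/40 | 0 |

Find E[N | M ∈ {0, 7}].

124/27

P(M ∈ {0, 7}) = 27/40.
Σ N·P over the event = 0·(5/40) + 4·(3/40) + 6·(4/40) + 8·(5/40) + 0·(1/40) + 4·(5/40) + 6·(2/40) + 8·(2/40) = 31/10.
E[N | M ∈ {0, 7}] = (31/10) / (27/40) = 124/27.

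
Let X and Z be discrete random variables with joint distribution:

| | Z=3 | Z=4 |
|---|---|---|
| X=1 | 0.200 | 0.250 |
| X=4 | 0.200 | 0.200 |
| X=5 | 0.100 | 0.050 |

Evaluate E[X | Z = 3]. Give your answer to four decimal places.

3.0000

P(Z = 3) = 0.500.
Σ X·P over the event = 1·(0.200) + 4·(0.200) + 5·(0.100) = 1.500.
E[X | Z = 3] = (1.500) / (0.500) = 3.0000.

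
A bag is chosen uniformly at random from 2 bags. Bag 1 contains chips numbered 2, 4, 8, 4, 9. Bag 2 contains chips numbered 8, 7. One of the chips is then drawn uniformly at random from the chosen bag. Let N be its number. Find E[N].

129/20

E[N | bag 1] = (2+4+8+4+9)/5 = 27/5.
E[N | bag 2] = (8+7)/2 = 15/2.
By the law of total expectation,
E[N] = (1/2)·(27/5) + (1/2)·(15/2) = 129/20.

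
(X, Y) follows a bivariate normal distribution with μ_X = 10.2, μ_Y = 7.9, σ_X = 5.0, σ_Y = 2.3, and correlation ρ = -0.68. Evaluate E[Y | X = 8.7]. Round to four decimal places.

8.3692

The regression of Y on X has slope ρ·σ_Y/σ_X and passes through (μ_X, μ_Y).
E[Y | X=8.7] = 7.9 + (-0.68)·(2.3/5.0)·(8.7 − (10.2)) = 7.9 + (-0.3128)·(-1.5) = 8.3692.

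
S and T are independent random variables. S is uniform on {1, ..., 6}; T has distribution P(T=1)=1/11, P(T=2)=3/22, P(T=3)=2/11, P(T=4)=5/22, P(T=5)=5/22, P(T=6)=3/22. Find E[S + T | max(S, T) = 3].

P(max(S, T) = 3) = 17/132.
Summing (S+T)·P(x,y) over outcomes with max(S, T) = 3 gives 83/132.
E[S + T | max(S, T) = 3] = (83/132) / (17/132) = 83/17.

83/17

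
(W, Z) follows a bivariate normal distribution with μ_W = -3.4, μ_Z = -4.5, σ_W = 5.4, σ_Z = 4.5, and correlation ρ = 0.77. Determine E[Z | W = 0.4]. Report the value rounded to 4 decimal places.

The regression of Z on W has slope ρ·σ_Z/σ_W and passes through (μ_W, μ_Z).
E[Z | W=0.4] = -4.5 + (0.77)·(4.5/5.4)·(0.4 − (-3.4)) = -4.5 + (0.64167)·(3.8) = -2.0617.

-2.0617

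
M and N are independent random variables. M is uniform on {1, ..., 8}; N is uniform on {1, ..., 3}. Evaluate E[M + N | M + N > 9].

Outcomes with M + N > 9: (7,3), (8,2), (8,3), each with probability 1/24.
E[M + N | M + N > 9] = (10 + 10 + 11) / 3 = 31/3.

31/3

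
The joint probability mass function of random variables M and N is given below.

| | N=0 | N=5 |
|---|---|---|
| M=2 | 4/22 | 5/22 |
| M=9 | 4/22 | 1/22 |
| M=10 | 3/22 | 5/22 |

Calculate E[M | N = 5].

69/11

P(N = 5) = 1/2.
Σ M·P over the event = 2·(5/22) + 9·(1/22) + 10·(5/22) = 69/22.
E[M | N = 5] = (69/22) / (1/2) = 69/11.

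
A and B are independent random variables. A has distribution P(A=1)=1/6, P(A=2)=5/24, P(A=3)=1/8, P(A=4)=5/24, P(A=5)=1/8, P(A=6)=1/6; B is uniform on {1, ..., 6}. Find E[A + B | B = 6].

113/12

P(B = 6) = 1/6.
Summing (A+B)·P(x,y) over outcomes with B = 6 gives 113/72.
E[A + B | B = 6] = (113/72) / (1/6) = 113/12.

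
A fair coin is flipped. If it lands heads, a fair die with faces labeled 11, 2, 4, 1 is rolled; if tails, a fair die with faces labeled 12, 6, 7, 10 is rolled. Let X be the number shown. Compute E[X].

53/8

E[X | heads] = (11+2+4+1)/4 = 9/2.
E[X | tails] = (12+6+7+10)/4 = 35/4.
By the law of total expectation,
E[X] = (1/2)·(9/2) + (1/2)·(35/4) = 53/8.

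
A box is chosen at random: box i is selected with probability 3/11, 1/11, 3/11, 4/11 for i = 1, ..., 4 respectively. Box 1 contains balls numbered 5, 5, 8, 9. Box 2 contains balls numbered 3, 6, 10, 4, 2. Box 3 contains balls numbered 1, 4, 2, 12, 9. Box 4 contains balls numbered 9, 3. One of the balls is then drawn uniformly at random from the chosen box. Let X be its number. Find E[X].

E[X | box 1] = (5+5+8+9)/4 = 27/4.
E[X | box 2] = (3+6+10+4+2)/5 = 5.
E[X | box 3] = (1+4+2+12+9)/5 = 28/5.
E[X | box 4] = (9+3)/2 = 6.
E[X] = (3/11)·(27/4) + (1/11)·(5) + (3/11)·(28/5) + (4/11)·(6) = 1321/220.

1321/220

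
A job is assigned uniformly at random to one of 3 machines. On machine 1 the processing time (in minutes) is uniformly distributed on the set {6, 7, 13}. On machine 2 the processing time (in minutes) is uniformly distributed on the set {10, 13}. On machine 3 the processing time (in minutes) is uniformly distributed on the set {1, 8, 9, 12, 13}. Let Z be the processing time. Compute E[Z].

863/90

E[Z | machine 1] = (6+7+13)/3 = 26/3.
E[Z | machine 2] = (10+13)/2 = 23/2.
E[Z | machine 3] = (1+8+9+12+13)/5 = 43/5.
By the law of total expectation,
E[Z] = (1/3)·(26/3) + (1/3)·(23/2) + (1/3)·(43/5) = 863/90.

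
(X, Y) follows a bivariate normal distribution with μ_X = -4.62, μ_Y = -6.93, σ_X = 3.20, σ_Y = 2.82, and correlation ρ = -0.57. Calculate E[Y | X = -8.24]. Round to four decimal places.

-5.1116

For a bivariate normal, E[Y | X=x] = μ_Y + ρ·(σ_Y/σ_X)·(x − μ_X).
E[Y | X=-8.24] = -6.93 + (-0.57)·(2.82/3.20)·(-8.24 − (-4.62)) = -6.93 + (-0.50231)·(-3.62) = -5.1116.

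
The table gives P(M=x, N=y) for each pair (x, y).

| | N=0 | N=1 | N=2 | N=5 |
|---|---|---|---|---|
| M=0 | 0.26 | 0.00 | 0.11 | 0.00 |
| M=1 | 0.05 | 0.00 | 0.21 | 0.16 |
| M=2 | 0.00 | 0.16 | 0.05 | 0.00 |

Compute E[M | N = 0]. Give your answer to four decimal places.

0.1613

P(N = 0) = 0.31.
Σ M·P over the event = 0·(0.26) + 1·(0.05) = 0.05.
E[M | N = 0] = (0.05) / (0.31) = 0.1613.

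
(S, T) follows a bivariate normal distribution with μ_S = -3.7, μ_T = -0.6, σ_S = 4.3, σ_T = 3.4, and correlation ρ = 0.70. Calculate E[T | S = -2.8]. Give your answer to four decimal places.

The regression of T on S has slope ρ·σ_T/σ_S and passes through (μ_S, μ_T).
E[T | S=-2.8] = -0.6 + (0.70)·(3.4/4.3)·(-2.8 − (-3.7)) = -0.6 + (0.55349)·(0.9) = -0.1019.

-0.1019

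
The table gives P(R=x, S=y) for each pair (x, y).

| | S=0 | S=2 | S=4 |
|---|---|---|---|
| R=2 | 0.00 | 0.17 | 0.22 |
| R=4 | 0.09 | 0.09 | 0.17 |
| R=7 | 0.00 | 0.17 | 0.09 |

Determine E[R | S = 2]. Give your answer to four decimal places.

P(S = 2) = 0.43.
Summing R·P(R=x,S=y) over the conditioning event gives 1.89.
E[R | S = 2] = (1.89) / (0.43) = 4.3953.

4.3953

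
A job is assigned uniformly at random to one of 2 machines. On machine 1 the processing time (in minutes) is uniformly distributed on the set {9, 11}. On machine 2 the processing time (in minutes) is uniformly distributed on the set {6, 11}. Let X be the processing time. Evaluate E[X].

E[X | machine 1] = (9+11)/2 = 10.
E[X | machine 2] = (6+11)/2 = 17/2.
E[X] = (1/2)·(10) + (1/2)·(17/2) = 37/4.

37/4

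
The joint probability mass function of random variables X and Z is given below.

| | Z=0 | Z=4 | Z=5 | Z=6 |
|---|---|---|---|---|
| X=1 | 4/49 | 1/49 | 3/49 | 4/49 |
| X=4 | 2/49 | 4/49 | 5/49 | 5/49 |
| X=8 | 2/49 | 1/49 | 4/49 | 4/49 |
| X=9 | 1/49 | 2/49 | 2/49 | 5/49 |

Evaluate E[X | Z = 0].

37/9

P(Z = 0) = 9/49.
Summing X·P(X=x,Z=y) over the conditioning event gives 37/49.
E[X | Z = 0] = (37/49) / (9/49) = 37/9.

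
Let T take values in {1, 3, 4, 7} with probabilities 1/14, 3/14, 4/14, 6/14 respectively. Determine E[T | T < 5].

P(T < 5) = 4/7.
Σ over the event: 1·1/14 + 3·3/14 + 4·2/7 = 13/7.
E[T | T < 5] = (13/7) / (4/7) = 13/4.

13/4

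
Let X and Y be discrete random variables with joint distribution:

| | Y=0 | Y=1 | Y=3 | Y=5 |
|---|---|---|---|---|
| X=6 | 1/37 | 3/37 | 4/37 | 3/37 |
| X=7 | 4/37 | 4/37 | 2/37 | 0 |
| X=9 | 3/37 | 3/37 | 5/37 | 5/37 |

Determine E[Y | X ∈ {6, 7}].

40/21

P(X ∈ {6, 7}) = 21/37.
Σ Y·P over the event = 0·(1/37) + 1·(3/37) + 3·(4/37) + 5·(3/37) + 0·(4/37) + 1·(4/37) + 3·(2/37) = 40/37.
E[Y | X ∈ {6, 7}] = (40/37) / (21/37) = 40/21.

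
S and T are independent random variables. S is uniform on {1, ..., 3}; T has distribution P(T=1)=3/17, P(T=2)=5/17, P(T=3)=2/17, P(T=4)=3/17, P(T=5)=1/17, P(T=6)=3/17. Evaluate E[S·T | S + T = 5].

P(S + T = 5) = 10/51.
Summing ST·P(x,y) over outcomes with S + T = 5 gives 18/17.
E[S·T | S + T = 5] = (18/17) / (10/51) = 27/5.

27/5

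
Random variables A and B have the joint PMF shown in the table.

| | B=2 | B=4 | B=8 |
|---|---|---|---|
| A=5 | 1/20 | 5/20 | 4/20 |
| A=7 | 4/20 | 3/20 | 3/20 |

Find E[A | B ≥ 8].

P(B ≥ 8) = 7/20.
Σ A·P over the event = 5·(4/20) + 7·(3/20) = 41/20.
E[A | B ≥ 8] = (41/20) / (7/20) = 41/7.

41/7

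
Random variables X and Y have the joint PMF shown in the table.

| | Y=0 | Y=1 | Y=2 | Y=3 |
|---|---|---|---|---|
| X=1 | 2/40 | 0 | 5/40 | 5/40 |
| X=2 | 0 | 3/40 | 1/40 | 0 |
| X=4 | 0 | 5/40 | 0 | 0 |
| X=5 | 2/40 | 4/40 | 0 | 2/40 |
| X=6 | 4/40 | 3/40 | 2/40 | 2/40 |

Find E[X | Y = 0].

9/2

P(Y = 0) = 1/5.
Summing X·P(X=x,Y=y) over the conditioning event gives 9/10.
E[X | Y = 0] = (9/10) / (1/5) = 9/2.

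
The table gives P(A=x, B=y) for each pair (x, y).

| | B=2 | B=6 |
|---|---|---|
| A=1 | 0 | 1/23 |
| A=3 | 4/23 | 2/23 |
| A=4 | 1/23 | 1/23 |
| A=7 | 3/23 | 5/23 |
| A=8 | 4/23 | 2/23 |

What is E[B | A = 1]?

P(A = 1) = 1/23.
Σ B·P over the event = 6·(1/23) = 6/23.
E[B | A = 1] = (6/23) / (1/23) = 6.

6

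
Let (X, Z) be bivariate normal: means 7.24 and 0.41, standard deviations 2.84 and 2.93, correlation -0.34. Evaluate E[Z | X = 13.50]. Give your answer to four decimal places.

For a bivariate normal, E[Z | X=x] = μ_Z + ρ·(σ_Z/σ_X)·(x − μ_X).
E[Z | X=13.50] = 0.41 + (-0.34)·(2.93/2.84)·(13.50 − (7.24)) = 0.41 + (-0.35077)·(6.26) = -1.7858.

-1.7858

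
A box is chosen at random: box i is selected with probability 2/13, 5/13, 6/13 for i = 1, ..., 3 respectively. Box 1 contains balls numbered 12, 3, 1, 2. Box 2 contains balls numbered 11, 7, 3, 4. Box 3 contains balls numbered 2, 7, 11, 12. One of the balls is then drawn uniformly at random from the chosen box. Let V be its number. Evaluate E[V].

353/52

E[V | box 1] = (12+3+1+2)/4 = 9/2.
E[V | box 2] = (11+7+3+4)/4 = 25/4.
E[V | box 3] = (2+7+11+12)/4 = 8.
By the law of total expectation,
E[V] = (2/13)·(9/2) + (5/13)·(25/4) + (6/13)·(8) = 353/52.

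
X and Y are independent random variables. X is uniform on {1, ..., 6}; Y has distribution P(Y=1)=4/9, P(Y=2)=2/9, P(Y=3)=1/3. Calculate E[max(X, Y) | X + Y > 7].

P(X + Y > 7) = 4/27.
Summing max(X,Y)·P(x,y) over outcomes with X + Y > 7 gives 5/6.
E[max(X, Y) | X + Y > 7] = (5/6) / (4/27) = 45/8.

45/8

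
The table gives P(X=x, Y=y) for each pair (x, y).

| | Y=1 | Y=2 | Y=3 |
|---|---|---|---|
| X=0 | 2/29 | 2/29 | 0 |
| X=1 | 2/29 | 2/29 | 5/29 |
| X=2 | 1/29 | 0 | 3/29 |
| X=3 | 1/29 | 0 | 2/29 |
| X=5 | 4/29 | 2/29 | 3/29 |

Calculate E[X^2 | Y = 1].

23/2

P(Y = 1) = 10/29.
Σ X^2·P over the event = 0·(2/29) + 1·(2/29) + 4·(1/29) + 9·(1/29) + 25·(4/29) = 115/29.
E[X^2 | Y = 1] = (115/29) / (10/29) = 23/2.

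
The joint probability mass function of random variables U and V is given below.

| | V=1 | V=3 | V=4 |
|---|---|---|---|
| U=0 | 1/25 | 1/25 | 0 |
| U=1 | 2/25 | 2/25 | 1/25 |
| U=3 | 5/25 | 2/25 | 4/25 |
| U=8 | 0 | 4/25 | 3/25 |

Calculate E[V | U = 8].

P(U = 8) = 7/25.
Summing V·P(U=x,V=y) over the conditioning event gives 24/25.
E[V | U = 8] = (24/25) / (7/25) = 24/7.

24/7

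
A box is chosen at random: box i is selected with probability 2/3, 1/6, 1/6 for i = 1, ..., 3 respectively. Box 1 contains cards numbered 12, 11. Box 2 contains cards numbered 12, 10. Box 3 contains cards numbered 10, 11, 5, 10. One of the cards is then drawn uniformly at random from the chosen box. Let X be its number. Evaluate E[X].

11

E[X | box 1] = (12+11)/2 = 23/2.
E[X | box 2] = (12+10)/2 = 11.
E[X | box 3] = (10+11+5+10)/4 = 9.
By the law of total expectation,
E[X] = (2/3)·(23/2) + (1/6)·(11) + (1/6)·(9) = 11.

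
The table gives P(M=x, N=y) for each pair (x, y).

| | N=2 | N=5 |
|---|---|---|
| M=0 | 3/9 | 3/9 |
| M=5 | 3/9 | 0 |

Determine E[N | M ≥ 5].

2

P(M ≥ 5) = 1/3.
Σ N·P over the event = 2·(3/9) = 2/3.
E[N | M ≥ 5] = (2/3) / (1/3) = 2.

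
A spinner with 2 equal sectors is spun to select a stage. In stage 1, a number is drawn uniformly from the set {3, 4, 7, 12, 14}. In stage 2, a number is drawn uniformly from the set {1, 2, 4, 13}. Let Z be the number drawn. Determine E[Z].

E[Z | stage 1] = (3+4+7+12+14)/5 = 8.
E[Z | stage 2] = (1+2+4+13)/4 = 5.
By the law of total expectation,
E[Z] = (1/2)·(8) + (1/2)·(5) = 13/2.

13/2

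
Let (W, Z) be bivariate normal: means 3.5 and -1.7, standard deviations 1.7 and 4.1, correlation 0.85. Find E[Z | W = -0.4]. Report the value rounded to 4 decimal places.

For a bivariate normal, E[Z | W=x] = μ_Z + ρ·(σ_Z/σ_W)·(x − μ_W).
E[Z | W=-0.4] = -1.7 + (0.85)·(4.1/1.7)·(-0.4 − (3.5)) = -1.7 + (2.05)·(-3.9) = -9.6950.

-9.6950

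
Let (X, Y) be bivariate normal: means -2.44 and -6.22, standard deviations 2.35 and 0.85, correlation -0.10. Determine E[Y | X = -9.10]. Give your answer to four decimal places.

-5.9791

The regression of Y on X has slope ρ·σ_Y/σ_X and passes through (μ_X, μ_Y).
E[Y | X=-9.10] = -6.22 + (-0.10)·(0.85/2.35)·(-9.10 − (-2.44)) = -6.22 + (-0.03617)·(-6.66) = -5.9791.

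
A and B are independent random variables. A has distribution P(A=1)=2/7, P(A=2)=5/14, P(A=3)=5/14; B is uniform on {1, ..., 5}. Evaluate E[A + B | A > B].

P(A > B) = 3/14.
Summing (A+B)·P(x,y) over outcomes with A > B gives 6/7.
E[A + B | A > B] = (6/7) / (3/14) = 4.

4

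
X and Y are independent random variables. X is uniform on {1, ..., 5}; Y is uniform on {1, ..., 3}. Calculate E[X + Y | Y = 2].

5

P(Y = 2) = 1/3.
Summing (X+Y)·P(x,y) over outcomes with Y = 2 gives 5/3.
E[X + Y | Y = 2] = (5/3) / (1/3) = 5.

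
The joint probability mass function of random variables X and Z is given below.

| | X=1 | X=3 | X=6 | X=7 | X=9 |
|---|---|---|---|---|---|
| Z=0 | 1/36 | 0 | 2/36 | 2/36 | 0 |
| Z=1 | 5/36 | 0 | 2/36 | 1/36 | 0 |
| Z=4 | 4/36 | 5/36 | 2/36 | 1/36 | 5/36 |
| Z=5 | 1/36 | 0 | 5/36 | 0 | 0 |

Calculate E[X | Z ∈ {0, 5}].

58/11

P(Z ∈ {0, 5}) = 11/36.
Σ X·P over the event = 1·(1/36) + 1·(1/36) + 6·(2/36) + 6·(5/36) + 7·(2/36) = 29/18.
E[X | Z ∈ {0, 5}] = (29/18) / (11/36) = 58/11.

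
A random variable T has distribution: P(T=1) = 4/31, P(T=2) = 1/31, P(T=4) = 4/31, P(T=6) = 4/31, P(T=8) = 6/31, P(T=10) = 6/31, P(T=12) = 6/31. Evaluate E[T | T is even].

74/9

P(T is even) = 27/31.
Σ over the event: 2·1/31 + 4·4/31 + 6·4/31 + 8·6/31 + 10·6/31 + 12·6/31 = 222/31.
E[T | T is even] = (222/31) / (27/31) = 74/9.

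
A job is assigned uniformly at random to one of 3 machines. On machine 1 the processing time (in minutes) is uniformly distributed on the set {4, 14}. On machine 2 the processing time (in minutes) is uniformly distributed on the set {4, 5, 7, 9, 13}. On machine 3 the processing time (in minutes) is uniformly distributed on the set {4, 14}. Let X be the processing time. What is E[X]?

128/15

E[X | machine 1] = (4+14)/2 = 9.
E[X | machine 2] = (4+5+7+9+13)/5 = 38/5.
E[X | machine 3] = (4+14)/2 = 9.
E[X] = (1/3)·(9) + (1/3)·(38/5) + (1/3)·(9) = 128/15.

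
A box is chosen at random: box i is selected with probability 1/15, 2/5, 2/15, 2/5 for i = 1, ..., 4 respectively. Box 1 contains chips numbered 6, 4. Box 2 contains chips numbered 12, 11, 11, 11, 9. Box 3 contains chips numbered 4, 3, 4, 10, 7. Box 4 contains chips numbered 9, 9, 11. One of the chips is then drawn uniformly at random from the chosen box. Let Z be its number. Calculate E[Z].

E[Z | box 1] = (6+4)/2 = 5.
E[Z | box 2] = (12+11+11+11+9)/5 = 54/5.
E[Z | box 3] = (4+3+4+10+7)/5 = 28/5.
E[Z | box 4] = (9+9+11)/3 = 29/3.
E[Z] = (1/15)·(5) + (2/5)·(54/5) + (2/15)·(28/5) + (2/5)·(29/3) = 139/15.

139/15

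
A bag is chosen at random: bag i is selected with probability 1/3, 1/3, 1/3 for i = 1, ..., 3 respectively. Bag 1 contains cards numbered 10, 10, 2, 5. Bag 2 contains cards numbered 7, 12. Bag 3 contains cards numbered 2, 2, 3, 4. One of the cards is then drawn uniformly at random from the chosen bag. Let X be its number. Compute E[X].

E[X | bag 1] = (10+10+2+5)/4 = 27/4.
E[X | bag 2] = (7+12)/2 = 19/2.
E[X | bag 3] = (2+2+3+4)/4 = 11/4.
E[X] = (1/3)·(27/4) + (1/3)·(19/2) + (1/3)·(11/4) = 19/3.

19/3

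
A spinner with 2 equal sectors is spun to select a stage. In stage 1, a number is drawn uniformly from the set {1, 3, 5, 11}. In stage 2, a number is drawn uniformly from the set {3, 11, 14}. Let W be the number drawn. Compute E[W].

E[W | stage 1] = (1+3+5+11)/4 = 5.
E[W | stage 2] = (3+11+14)/3 = 28/3.
E[W] = (1/2)·(5) + (1/2)·(28/3) = 43/6.

43/6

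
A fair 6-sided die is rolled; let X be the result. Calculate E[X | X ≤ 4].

Given X ≤ 4, X is equally likely to be any of {1, 2, 3, 4}.
E[X | X ≤ 4] = (1 + 2 + 3 + 4) / 4 = 5/2.

5/2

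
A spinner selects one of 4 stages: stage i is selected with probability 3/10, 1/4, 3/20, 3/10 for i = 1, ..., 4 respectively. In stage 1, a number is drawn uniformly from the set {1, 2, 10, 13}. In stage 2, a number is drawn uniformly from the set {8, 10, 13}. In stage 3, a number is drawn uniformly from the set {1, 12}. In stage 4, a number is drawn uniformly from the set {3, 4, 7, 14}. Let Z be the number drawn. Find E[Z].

E[Z | stage 1] = (1+2+10+13)/4 = 13/2.
E[Z | stage 2] = (8+10+13)/3 = 31/3.
E[Z | stage 3] = (1+12)/2 = 13/2.
E[Z | stage 4] = (3+4+7+14)/4 = 7.
By the law of total expectation,
E[Z] = (3/10)·(13/2) + (1/4)·(31/3) + (3/20)·(13/2) + (3/10)·(7) = 913/120.

913/120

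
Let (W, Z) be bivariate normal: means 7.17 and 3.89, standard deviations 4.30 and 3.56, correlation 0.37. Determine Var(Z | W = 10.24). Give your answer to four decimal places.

The conditional variance in a bivariate normal is σ_Z²(1 − ρ²), independent of x.
Var(Z | W=10.24) = (3.56)²·(1 − (0.37)²) = 12.6736·0.8631 = 10.9386.

10.9386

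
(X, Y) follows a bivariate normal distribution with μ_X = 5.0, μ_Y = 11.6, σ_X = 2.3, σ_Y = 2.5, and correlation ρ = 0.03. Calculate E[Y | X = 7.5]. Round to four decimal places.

11.6815

For a bivariate normal, E[Y | X=x] = μ_Y + ρ·(σ_Y/σ_X)·(x − μ_X).
E[Y | X=7.5] = 11.6 + (0.03)·(2.5/2.3)·(7.5 − (5.0)) = 11.6 + (0.032609)·(2.5) = 11.6815.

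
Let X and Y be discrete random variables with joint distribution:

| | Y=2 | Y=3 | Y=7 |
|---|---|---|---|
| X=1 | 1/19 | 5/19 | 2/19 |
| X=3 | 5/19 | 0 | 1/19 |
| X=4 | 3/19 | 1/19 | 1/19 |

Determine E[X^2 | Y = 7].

27/4

P(Y = 7) = 4/19.
Σ X^2·P over the event = 1·(2/19) + 9·(1/19) + 16·(1/19) = 27/19.
E[X^2 | Y = 7] = (27/19) / (4/19) = 27/4.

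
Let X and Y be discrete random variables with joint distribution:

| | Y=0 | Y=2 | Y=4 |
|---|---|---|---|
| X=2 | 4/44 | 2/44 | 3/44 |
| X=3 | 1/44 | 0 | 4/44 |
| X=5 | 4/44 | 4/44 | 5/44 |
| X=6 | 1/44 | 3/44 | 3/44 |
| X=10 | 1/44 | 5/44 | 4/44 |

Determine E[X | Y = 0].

47/11

P(Y = 0) = 1/4.
Σ X·P over the event = 2·(4/44) + 3·(1/44) + 5·(4/44) + 6·(1/44) + 10·(1/44) = 47/44.
E[X | Y = 0] = (47/44) / (1/4) = 47/11.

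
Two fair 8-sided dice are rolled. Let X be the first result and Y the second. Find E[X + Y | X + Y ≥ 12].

P(X + Y ≥ 12) = 15/64.
Summing (X+Y)·P(x,y) over outcomes with X + Y ≥ 12 gives 25/8.
E[X + Y | X + Y ≥ 12] = (25/8) / (15/64) = 40/3.

40/3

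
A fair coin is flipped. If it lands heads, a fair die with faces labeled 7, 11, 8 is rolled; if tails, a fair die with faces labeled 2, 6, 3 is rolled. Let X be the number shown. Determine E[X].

37/6

E[X | heads] = (7+11+8)/3 = 26/3.
E[X | tails] = (2+6+3)/3 = 11/3.
E[X] = (1/2)·(26/3) + (1/2)·(11/3) = 37/6.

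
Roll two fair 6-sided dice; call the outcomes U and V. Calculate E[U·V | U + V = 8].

P(U + V = 8) = 5/36.
Summing UV·P(x,y) over outcomes with U + V = 8 gives 35/18.
E[U·V | U + V = 8] = (35/18) / (5/36) = 14.

14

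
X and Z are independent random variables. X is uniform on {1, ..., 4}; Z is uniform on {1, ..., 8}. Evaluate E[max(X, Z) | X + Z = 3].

Outcomes with X + Z = 3: (1,2), (2,1), each with probability 1/32.
E[max(X, Z) | X + Z = 3] = (2 + 2) / 2 = 2.

2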